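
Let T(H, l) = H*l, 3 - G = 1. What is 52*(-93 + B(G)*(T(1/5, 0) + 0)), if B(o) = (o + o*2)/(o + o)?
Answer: -4836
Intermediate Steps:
G = 2 (G = 3 - 1*1 = 3 - 1 = 2)
B(o) = 3/2 (B(o) = (o + 2*o)/((2*o)) = (3*o)*(1/(2*o)) = 3/2)
52*(-93 + B(G)*(T(1/5, 0) + 0)) = 52*(-93 + 3*(0/5 + 0)/2) = 52*(-93 + 3*((1/5)*0 + 0)/2) = 52*(-93 + 3*(0 + 0)/2) = 52*(-93 + (3/2)*0) = 52*(-93 + 0) = 52*(-93) = -4836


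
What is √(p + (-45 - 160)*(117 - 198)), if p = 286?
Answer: √16891 ≈ 129.97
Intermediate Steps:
√(p + (-45 - 160)*(117 - 198)) = √(286 + (-45 - 160)*(117 - 198)) = √(286 - 205*(-81)) = √(286 + 16605) = √16891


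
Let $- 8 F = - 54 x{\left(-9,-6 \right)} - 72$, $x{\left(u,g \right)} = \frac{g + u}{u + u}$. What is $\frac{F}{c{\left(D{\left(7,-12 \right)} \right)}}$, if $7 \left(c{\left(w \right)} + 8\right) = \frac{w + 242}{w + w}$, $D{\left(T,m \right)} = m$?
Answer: $- \frac{2457}{1574} \approx -1.561$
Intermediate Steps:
$x{\left(u,g \right)} = \frac{g + u}{2 u}$
$c{\left(w \right)} = -8 + \frac{242 + w}{14 w}$ ($c{\left(w \right)} = -8 + \frac{\left(w + 242\right) \frac{1}{w + w}}{7} = -8 + \frac{\left(242 + w\right) \frac{1}{2 w}}{7} = -8 + \frac{\frac{1}{2} \frac{1}{w} \left(242 + w\right)}{7} = -8 + \frac{242 + w}{14 w}$)
$F = \frac{117}{8}$ ($F = - \frac{- 54 \frac{-6 - 9}{2 \left(-9\right)} - 72}{8} = - \frac{- 54 \cdot \frac{1}{2} \left(- \frac{1}{9}\right) \left(-15\right) - 72}{8} = - \frac{\left(-54\right) \frac{5}{6} - 72}{8} = - \frac{-45 - 72}{8} = \left(- \frac{1}{8}\right) \left(-117\right) = \frac{117}{8} \approx 14.625$)
$\frac{F}{c{\left(D{\left(7,-12 \right)} \right)}} = \frac{117}{8 \frac{242 - -1332}{14 \left(-12\right)}} = \frac{117}{8 \cdot \frac{1}{14} \left(- \frac{1}{12}\right) \left(242 + 1332\right)} = \frac{117}{8 \cdot \frac{1}{14} \left(- \frac{1}{12}\right) 1574} = \frac{117}{8 \left(- \frac{787}{84}\right)} = \frac{117}{8} \left(- \frac{84}{787}\right) = - \frac{2457}{1574}$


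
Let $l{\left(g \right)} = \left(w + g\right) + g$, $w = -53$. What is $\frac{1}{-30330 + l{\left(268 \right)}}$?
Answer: $- \frac{1}{29847} \approx -3.3504 \cdot 10^{-5}$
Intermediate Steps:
$l{\left(g \right)} = -53 + 2 g$ ($l{\left(g \right)} = \left(-53 + g\right) + g = -53 + 2 g$)
$\frac{1}{-30330 + l{\left(268 \right)}} = \frac{1}{-30330 + \left(-53 + 2 \cdot 268\right)} = \frac{1}{-30330 + \left(-53 + 536\right)} = \frac{1}{-30330 + 483} = \frac{1}{-29847} = - \frac{1}{29847}$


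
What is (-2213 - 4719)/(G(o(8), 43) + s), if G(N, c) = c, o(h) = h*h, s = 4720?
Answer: -6932/4763 ≈ -1.4554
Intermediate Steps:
o(h) = h²
(-2213 - 4719)/(G(o(8), 43) + s) = (-2213 - 4719)/(43 + 4720) = -6932/4763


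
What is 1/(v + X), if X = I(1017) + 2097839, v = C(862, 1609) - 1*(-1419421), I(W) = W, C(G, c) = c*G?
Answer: 1/4905235 ≈ 2.0386e-7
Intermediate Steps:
C(G, c) = G*c
v = 2806379 (v = 862*1609 - 1*(-1419421) = 1386958 + 1419421 = 2806379)
X = 2098856 (X = 1017 + 2097839 = 2098856)
1/(v + X) = 1/(2806379 + 2098856) = 1/4905235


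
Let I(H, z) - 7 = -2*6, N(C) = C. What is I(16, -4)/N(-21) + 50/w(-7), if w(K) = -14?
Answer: -10/3 ≈ -3.3333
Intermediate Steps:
I(H, z) = -5 (I(H, z) = 7 - 2*6 = 7 - 12 = -5)
I(16, -4)/N(-21) + 50/w(-7) = -5/(-21) + 50/(-14) = -5*(-1/21) + 50*(-1/14) = 5/21 - 25/7 = -10/3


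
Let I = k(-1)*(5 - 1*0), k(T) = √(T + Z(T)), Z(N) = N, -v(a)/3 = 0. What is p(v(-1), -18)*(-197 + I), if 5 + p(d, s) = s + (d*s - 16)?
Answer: 7683 - 195*I*√2 ≈ 7683.0 - 275.77*I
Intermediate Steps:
v(a) = 0 (v(a) = -3*0 = 0)
k(T) = √2*√T (k(T) = √(T + T) = √(2*T) = √2*√T)
p(d, s) = -21 + s + d*s (p(d, s) = -5 + (s + (d*s - 16)) = -5 + (s + (-16 + d*s)) = -5 + (-16 + s + d*s) = -21 + s + d*s)
I = 5*I*√2 (I = (√2*√(-1))*(5 - 1*0) = (√2*I)*(5 + 0) = (I*√2)*5 = 5*I*√2 ≈ 7.0711*I)
p(v(-1), -18)*(-197 + I) = (-21 - 18 + 0*(-18))*(-197 + 5*I*√2) = (-21 - 18 + 0)*(-197 + 5*I*√2) = -39*(-197 + 5*I*√2) = 7683 - 195*I*√2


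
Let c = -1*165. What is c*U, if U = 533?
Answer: -87945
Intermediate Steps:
c = -165
c*U = -165*533 = -87945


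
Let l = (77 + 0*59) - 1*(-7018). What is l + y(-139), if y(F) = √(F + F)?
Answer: 7095 + I*√278 ≈ 7095.0 + 16.673*I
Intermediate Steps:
y(F) = √2*√F (y(F) = √(2*F) = √2*√F)
l = 7095 (l = (77 + 0) + 7018 = 77 + 7018 = 7095)
l + y(-139) = 7095 + √2*√(-139) = 7095 + √2*(I*√139) = 7095 + I*√278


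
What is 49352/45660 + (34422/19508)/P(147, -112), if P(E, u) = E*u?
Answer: 660387059921/611044402080 ≈ 1.0808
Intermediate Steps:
49352/45660 + (34422/19508)/P(147, -112) = 49352/45660 + (34422/19508)/((147*(-112))) = 49352*(1/45660) + (34422*(1/19508))/(-16464) = 12338/11415 + (17211/9754)*(-1/16464) = 12338/11415 - 5737/53529952 = 660387059921/611044402080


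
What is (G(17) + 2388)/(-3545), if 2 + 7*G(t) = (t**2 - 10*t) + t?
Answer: -3370/4963 ≈ -0.67902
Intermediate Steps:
G(t) = -2/7 - 9*t/7 + t**2/7 (G(t) = -2/7 + ((t**2 - 10*t) + t)/7 = -2/7 + (t**2 - 9*t)/7 = -2/7 + (-9*t/7 + t**2/7) = -2/7 - 9*t/7 + t**2/7)
(G(17) + 2388)/(-3545) = ((-2/7 - 9/7*17 + (1/7)*17**2) + 2388)/(-3545) = ((-2/7 - 153/7 + (1/7)*289) + 2388)*(-1/3545) = ((-2/7 - 153/7 + 289/7) + 2388)*(-1/3545) = (134/7 + 2388)*(-1/3545) = (16850/7)*(-1/3545) = -3370/4963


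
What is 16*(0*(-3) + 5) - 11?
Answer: 69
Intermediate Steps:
16*(0*(-3) + 5) - 11 = 16*(0 + 5) - 11 = 16*5 - 11 = 80 - 11 = 69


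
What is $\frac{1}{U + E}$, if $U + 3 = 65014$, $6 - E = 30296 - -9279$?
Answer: $\frac{1}{25442} \approx 3.9305 \cdot 10^{-5}$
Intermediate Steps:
$E = -39569$ ($E = 6 - \left(30296 - -9279\right) = 6 - \left(30296 + 9279\right) = 6 - 39575 = -39569$)
$U = 65011$ ($U = -3 + 65014 = 65011$)
$\frac{1}{U + E} = \frac{1}{65011 - 39569} = \frac{1}{25442}$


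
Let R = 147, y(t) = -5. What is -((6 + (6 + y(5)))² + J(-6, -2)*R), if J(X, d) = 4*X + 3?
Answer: 3038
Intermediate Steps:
J(X, d) = 3 + 4*X
-((6 + (6 + y(5)))² + J(-6, -2)*R) = -((6 + (6 - 5))² + (3 + 4*(-6))*147) = -((6 + 1)² + (3 - 24)*147) = -(7² - 21*147) = -(49 - 3087) = -1*(-3038) = 3038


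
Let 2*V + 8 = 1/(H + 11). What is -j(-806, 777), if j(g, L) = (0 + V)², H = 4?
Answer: -14161/900 ≈ -15.734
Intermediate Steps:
V = -119/30 (V = -4 + 1/(2*(4 + 11)) = -4 + (½)/15 = -4 + (½)*(1/15) = -4 + 1/30 = -119/30 ≈ -3.9667)
j(g, L) = 14161/900 (j(g, L) = (0 - 119/30)² = (-119/30)² = 14161/900)
-j(-806, 777) = -1*14161/900 = -14161/900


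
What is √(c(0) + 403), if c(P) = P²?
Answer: √403 ≈ 20.075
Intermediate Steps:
√(c(0) + 403) = √(0² + 403) = √(0 + 403) = √403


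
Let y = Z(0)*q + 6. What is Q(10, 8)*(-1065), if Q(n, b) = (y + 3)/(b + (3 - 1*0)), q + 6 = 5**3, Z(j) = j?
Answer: -9585/11 ≈ -871.36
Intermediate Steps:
q = 119 (q = -6 + 5**3 = -6 + 125 = 119)
y = 6 (y = 0*119 + 6 = 0 + 6 = 6)
Q(n, b) = 9/(3 + b) (Q(n, b) = (6 + 3)/(b + (3 - 1*0)) = 9/(b + (3 + 0)) = 9/(b + 3) = 9/(3 + b))
Q(10, 8)*(-1065) = (9/(3 + 8))*(-1065) = (9/11)*(-1065) = -9585/11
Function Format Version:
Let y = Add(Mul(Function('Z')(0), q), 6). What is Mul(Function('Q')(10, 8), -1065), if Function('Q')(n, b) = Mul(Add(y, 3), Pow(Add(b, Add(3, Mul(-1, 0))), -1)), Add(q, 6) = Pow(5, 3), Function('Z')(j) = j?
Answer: Rational(-9585, 11) ≈ -871.36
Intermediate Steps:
q = 119 (q = Add(-6, Pow(5, 3)) = Add(-6, 125) = 119)
y = 6 (y = Add(Mul(0, 119), 6) = Add(0, 6) = 6)
Function('Q')(n, b) = Mul(9, Pow(Add(3, b), -1)) (Function('Q')(n, b) = Mul(Add(6, 3), Pow(Add(b, Add(3, Mul(-1, 0))), -1)) = Mul(9, Pow(Add(b, Add(3, 0)), -1)) = Mul(9, Pow(Add(b, 3), -1)) = Mul(9, Pow(Add(3, b), -1)))
Mul(Function('Q')(10, 8), -1065) = Mul(Mul(9, Pow(Add(3, 8), -1)), -1065) = Mul(Mul(9, Pow(11, -1)), -1065) = Mul(Mul(9, Rational(1, 11)), -1065) = Mul(Rational(9, 11), -1065) = Rational(-9585, 11)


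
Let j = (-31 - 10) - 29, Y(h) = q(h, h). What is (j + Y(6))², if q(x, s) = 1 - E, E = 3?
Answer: 5184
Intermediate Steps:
q(x, s) = -2 (q(x, s) = 1 - 1*3 = 1 - 3 = -2)
Y(h) = -2
j = -70 (j = -41 - 29 = -70)
(j + Y(6))² = (-70 - 2)² = (-72)² = 5184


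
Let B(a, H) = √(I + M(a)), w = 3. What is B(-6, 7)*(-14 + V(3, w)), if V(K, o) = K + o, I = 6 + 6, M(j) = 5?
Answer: -8*√17 ≈ -32.985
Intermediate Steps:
I = 12
B(a, H) = √17 (B(a, H) = √(12 + 5) = √17)
B(-6, 7)*(-14 + V(3, w)) = √17*(-14 + (3 + 3)) = √17*(-14 + 6) = √17*(-8) = -8*√17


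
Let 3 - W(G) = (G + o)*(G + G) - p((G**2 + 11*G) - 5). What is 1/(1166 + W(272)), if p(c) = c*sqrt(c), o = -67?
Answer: 110351/456005193903410 + 76971*sqrt(76971)/456005193903410 ≈ 4.7072e-8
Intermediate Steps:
p(c) = c**(3/2)
W(G) = 3 + (-5 + G**2 + 11*G)**(3/2) - 2*G*(-67 + G) (W(G) = 3 - ((G - 67)*(G + G) - ((G**2 + 11*G) - 5)**(3/2)) = 3 - ((-67 + G)*(2*G) - (-5 + G**2 + 11*G)**(3/2)) = 3 - (2*G*(-67 + G) - (-5 + G**2 + 11*G)**(3/2)) = 3 - (-(-5 + G**2 + 11*G)**(3/2) + 2*G*(-67 + G)) = 3 + ((-5 + G**2 + 11*G)**(3/2) - 2*G*(-67 + G)) = 3 + (-5 + G**2 + 11*G)**(3/2) - 2*G*(-67 + G))
1/(1166 + W(272)) = 1/(1166 + (3 + (-5 + 272**2 + 11*272)**(3/2) - 2*272**2 + 134*272)) = 1/(1166 + (3 + (-5 + 73984 + 2992)**(3/2) - 2*73984 + 36448)) = 1/(1166 + (3 + 76971**(3/2) - 147968 + 36448)) = 1/(1166 + (3 + 76971*sqrt(76971) - 147968 + 36448)) = 1/(1166 + (-111517 + 76971*sqrt(76971))) = 1/(-110351 + 76971*sqrt(76971))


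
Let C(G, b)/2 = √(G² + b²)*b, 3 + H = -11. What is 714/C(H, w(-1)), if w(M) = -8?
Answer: -357*√65/1040 ≈ -2.7675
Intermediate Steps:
H = -14 (H = -3 - 11 = -14)
C(G, b) = 2*b*√(G² + b²) (C(G, b) = 2*(√(G² + b²)*b) = 2*(b*√(G² + b²)) = 2*b*√(G² + b²))
714/C(H, w(-1)) = 714/((2*(-8)*√((-14)² + (-8)²))) = 714/((2*(-8)*√(196 + 64))) = 714/((2*(-8)*√260)) = 714/((2*(-8)*(2*√65))) = 714/((-32*√65)) = 714*(-√65/2080) = -357*√65/1040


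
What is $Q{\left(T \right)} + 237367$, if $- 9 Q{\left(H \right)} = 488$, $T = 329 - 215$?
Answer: $\frac{2135815}{9} \approx 2.3731 \cdot 10^{5}$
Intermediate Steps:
$T = 114$
$Q{\left(H \right)} = - \frac{488}{9}$ ($Q{\left(H \right)} = \left(- \frac{1}{9}\right) 488 = - \frac{488}{9}$)
$Q{\left(T \right)} + 237367 = - \frac{488}{9} + 237367 = \frac{2135815}{9}$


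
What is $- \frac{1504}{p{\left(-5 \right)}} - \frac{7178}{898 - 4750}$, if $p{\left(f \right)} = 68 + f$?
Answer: $- \frac{98911}{4494} \approx -22.01$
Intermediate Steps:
$- \frac{1504}{p{\left(-5 \right)}} - \frac{7178}{898 - 4750} = - \frac{1504}{68 - 5} - \frac{7178}{898 - 4750} = - \frac{1504}{63} - \frac{7178}{898 - 4750} = \left(-1504\right) \frac{1}{63} - \frac{7178}{-3852} = - \frac{1504}{63} - - \frac{3589}{1926} = - \frac{1504}{63} + \frac{3589}{1926} = - \frac{98911}{4494}$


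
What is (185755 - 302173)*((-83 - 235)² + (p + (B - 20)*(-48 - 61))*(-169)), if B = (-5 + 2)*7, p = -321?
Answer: 69837761184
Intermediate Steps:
B = -21 (B = -3*7 = -21)
(185755 - 302173)*((-83 - 235)² + (p + (B - 20)*(-48 - 61))*(-169)) = (185755 - 302173)*((-83 - 235)² + (-321 + (-21 - 20)*(-48 - 61))*(-169)) = -116418*((-318)² + (-321 - 41*(-109))*(-169)) = -116418*(101124 + (-321 + 4469)*(-169)) = -116418*(101124 + 4148*(-169)) = -116418*(101124 - 701012) = -116418*(-599888) = 69837761184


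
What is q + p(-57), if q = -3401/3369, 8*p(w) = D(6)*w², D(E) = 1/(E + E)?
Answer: 3539795/107808 ≈ 32.834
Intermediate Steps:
D(E) = 1/(2*E)
p(w) = w²/96 (p(w) = (((½)/6)*w²)/8 = (((½)*(⅙))*w²)/8 = (w²/12)/8 = w²/96)
q = -3401/3369 (q = -3401*1/3369 = -3401/3369 ≈ -1.0095)
q + p(-57) = -3401/3369 + (1/96)*(-57)² = -3401/3369 + (1/96)*3249 = -3401/3369 + 1083/32 = 3539795/107808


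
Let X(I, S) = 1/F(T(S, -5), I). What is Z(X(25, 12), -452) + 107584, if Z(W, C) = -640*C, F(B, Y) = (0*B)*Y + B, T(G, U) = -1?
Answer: 396864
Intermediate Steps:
F(B, Y) = B (F(B, Y) = 0*Y + B = 0 + B = B)
X(I, S) = -1 (X(I, S) = 1/(-1) = -1)
Z(X(25, 12), -452) + 107584 = -640*(-452) + 107584 = 289280 + 107584 = 396864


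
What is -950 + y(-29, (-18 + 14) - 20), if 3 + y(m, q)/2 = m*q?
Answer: 436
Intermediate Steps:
y(m, q) = -6 + 2*m*q (y(m, q) = -6 + 2*(m*q) = -6 + 2*m*q)
-950 + y(-29, (-18 + 14) - 20) = -950 + (-6 + 2*(-29)*((-18 + 14) - 20)) = -950 + (-6 + 2*(-29)*(-4 - 20)) = -950 + (-6 + 2*(-29)*(-24)) = -950 + (-6 + 1392) = -950 + 1386 = 436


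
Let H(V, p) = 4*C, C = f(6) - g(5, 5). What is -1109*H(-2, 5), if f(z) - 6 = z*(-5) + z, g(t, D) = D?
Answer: 102028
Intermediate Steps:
f(z) = 6 - 4*z (f(z) = 6 + (z*(-5) + z) = 6 + (-5*z + z) = 6 - 4*z)
C = -23 (C = (6 - 4*6) - 1*5 = (6 - 24) - 5 = -18 - 5 = -23)
H(V, p) = -92 (H(V, p) = 4*(-23) = -92)
-1109*H(-2, 5) = -1109*(-92) = 102028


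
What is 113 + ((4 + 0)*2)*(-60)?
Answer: -367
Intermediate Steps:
113 + ((4 + 0)*2)*(-60) = 113 + (4*2)*(-60) = 113 + 8*(-60) = 113 - 480 = -367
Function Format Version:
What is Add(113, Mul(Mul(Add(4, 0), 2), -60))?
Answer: -367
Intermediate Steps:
Add(113, Mul(Mul(Add(4, 0), 2), -60)) = Add(113, Mul(Mul(4, 2), -60)) = Add(113, Mul(8, -60)) = Add(113, -480) = -367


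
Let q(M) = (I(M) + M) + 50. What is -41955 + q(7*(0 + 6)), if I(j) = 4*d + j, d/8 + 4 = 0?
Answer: -41949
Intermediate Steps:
d = -32 (d = -32 + 8*0 = -32 + 0 = -32)
I(j) = -128 + j (I(j) = 4*(-32) + j = -128 + j)
q(M) = -78 + 2*M (q(M) = ((-128 + M) + M) + 50 = (-128 + 2*M) + 50 = -78 + 2*M)
-41955 + q(7*(0 + 6)) = -41955 + (-78 + 2*(7*(0 + 6))) = -41955 + (-78 + 2*(7*6)) = -41955 + (-78 + 2*42) = -41955 + (-78 + 84) = -41955 + 6 = -41949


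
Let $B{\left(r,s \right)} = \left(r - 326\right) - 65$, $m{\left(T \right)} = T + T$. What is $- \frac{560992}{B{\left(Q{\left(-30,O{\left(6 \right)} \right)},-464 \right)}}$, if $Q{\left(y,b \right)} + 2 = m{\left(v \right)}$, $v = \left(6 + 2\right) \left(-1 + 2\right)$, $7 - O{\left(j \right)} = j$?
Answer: $\frac{560992}{377} \approx 1488.0$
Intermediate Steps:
$O{\left(j \right)} = 7 - j$
$v = 8$ ($v = 8 \cdot 1 = 8$)
$m{\left(T \right)} = 2 T$
$Q{\left(y,b \right)} = 14$ ($Q{\left(y,b \right)} = -2 + 2 \cdot 8 = -2 + 16 = 14$)
$B{\left(r,s \right)} = -391 + r$ ($B{\left(r,s \right)} = \left(-326 + r\right) - 65 = -391 + r$)
$- \frac{560992}{B{\left(Q{\left(-30,O{\left(6 \right)} \right)},-464 \right)}} = - \frac{560992}{-391 + 14} = - \frac{560992}{-377} = \left(-560992\right) \left(- \frac{1}{377}\right) = \frac{560992}{377}$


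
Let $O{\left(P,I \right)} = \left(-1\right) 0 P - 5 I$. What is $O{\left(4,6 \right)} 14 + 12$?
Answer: $-408$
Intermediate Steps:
$O{\left(P,I \right)} = - 5 I$ ($O{\left(P,I \right)} = 0 P - 5 I = 0 - 5 I = - 5 I$)
$O{\left(4,6 \right)} 14 + 12 = \left(-5\right) 6 \cdot 14 + 12 = \left(-30\right) 14 + 12 = -420 + 12 = -408$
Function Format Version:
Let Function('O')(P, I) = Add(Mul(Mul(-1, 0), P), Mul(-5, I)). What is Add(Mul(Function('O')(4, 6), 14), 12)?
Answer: -408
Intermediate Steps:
Function('O')(P, I) = Mul(-5, I) (Function('O')(P, I) = Add(Mul(0, P), Mul(-5, I)) = Add(0, Mul(-5, I)) = Mul(-5, I))
Add(Mul(Function('O')(4, 6), 14), 12) = Add(Mul(Mul(-5, 6), 14), 12) = Add(Mul(-30, 14), 12) = Add(-420, 12) = -408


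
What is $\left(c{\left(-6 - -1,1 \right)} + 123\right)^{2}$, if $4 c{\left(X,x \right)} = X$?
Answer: $\frac{237169}{16} \approx 14823.0$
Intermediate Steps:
$c{\left(X,x \right)} = \frac{X}{4}$
$\left(c{\left(-6 - -1,1 \right)} + 123\right)^{2} = \left(\frac{-6 - -1}{4} + 123\right)^{2} = \left(\frac{-6 + 1}{4} + 123\right)^{2} = \left(\frac{1}{4} \left(-5\right) + 123\right)^{2} = \left(- \frac{5}{4} + 123\right)^{2} = \left(\frac{487}{4}\right)^{2} = \frac{237169}{16}$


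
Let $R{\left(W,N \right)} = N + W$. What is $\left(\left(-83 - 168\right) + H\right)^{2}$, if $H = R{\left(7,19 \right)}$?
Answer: $50625$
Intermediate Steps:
$H = 26$ ($H = 19 + 7 = 26$)
$\left(\left(-83 - 168\right) + H\right)^{2} = \left(\left(-83 - 168\right) + 26\right)^{2} = \left(-251 + 26\right)^{2} = \left(-225\right)^{2} = 50625$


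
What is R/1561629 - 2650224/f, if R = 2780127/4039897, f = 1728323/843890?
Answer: -4703220351351131333687553/3634559749488302933 ≈ -1.2940e+6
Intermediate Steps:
f = 1728323/843890 (f = 1728323*(1/843890) = 1728323/843890 ≈ 2.0480)
R = 2780127/4039897 (R = 2780127*(1/4039897) = 2780127/4039897 ≈ 0.68817)
R/1561629 - 2650224/f = (2780127/4039897)/1561629 - 2650224/1728323/843890 = (2780127/4039897)*(1/1561629) - 2650224*843890/1728323 = 926709/2102940104071 - 2236497531360/1728323 = -4703220351351131333687553/3634559749488302933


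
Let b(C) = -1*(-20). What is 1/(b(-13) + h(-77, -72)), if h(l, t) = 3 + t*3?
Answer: -1/193 ≈ -0.0051813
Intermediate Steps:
b(C) = 20
h(l, t) = 3 + 3*t
1/(b(-13) + h(-77, -72)) = 1/(20 + (3 + 3*(-72))) = 1/(20 + (3 - 216)) = 1/(20 - 213) = 1/(-193) = -1/193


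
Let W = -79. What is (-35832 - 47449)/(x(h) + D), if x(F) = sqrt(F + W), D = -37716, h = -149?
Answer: 2316391/1049039 + 737*I*sqrt(57)/6294234 ≈ 2.2081 + 0.00088402*I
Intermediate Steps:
x(F) = sqrt(-79 + F) (x(F) = sqrt(F - 79) = sqrt(-79 + F))
(-35832 - 47449)/(x(h) + D) = (-35832 - 47449)/(sqrt(-79 - 149) - 37716) = -83281/(sqrt(-228) - 37716) = -83281/(2*I*sqrt(57) - 37716) = -83281/(-37716 + 2*I*sqrt(57))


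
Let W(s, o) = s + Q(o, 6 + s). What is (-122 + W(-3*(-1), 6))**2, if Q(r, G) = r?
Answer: 12769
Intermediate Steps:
W(s, o) = o + s (W(s, o) = s + o = o + s)
(-122 + W(-3*(-1), 6))**2 = (-122 + (6 - 3*(-1)))**2 = (-122 + (6 + 3))**2 = (-122 + 9)**2 = (-113)**2 = 12769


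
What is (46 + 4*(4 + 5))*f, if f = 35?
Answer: 2870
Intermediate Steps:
(46 + 4*(4 + 5))*f = (46 + 4*(4 + 5))*35 = (46 + 4*9)*35 = (46 + 36)*35 = 82*35 = 2870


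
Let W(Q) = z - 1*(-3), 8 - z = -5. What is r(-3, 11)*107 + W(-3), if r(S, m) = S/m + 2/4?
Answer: 887/22 ≈ 40.318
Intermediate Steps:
z = 13 (z = 8 - 1*(-5) = 8 + 5 = 13)
r(S, m) = ½ + S/m (r(S, m) = S/m + 2*(¼) = S/m + ½ = ½ + S/m)
W(Q) = 16 (W(Q) = 13 - 1*(-3) = 13 + 3 = 16)
r(-3, 11)*107 + W(-3) = ((-3 + (½)*11)/11)*107 + 16 = ((-3 + 11/2)/11)*107 + 16 = ((1/11)*(5/2))*107 + 16 = (5/22)*107 + 16 = 535/22 + 16 = 887/22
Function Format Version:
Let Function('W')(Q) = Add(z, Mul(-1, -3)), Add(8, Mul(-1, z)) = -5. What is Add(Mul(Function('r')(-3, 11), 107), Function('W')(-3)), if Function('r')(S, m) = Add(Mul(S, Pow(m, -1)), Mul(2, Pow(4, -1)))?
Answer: Rational(887, 22) ≈ 40.318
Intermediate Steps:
z = 13 (z = Add(8, Mul(-1, -5)) = Add(8, 5) = 13)
Function('r')(S, m) = Add(Rational(1, 2), Mul(S, Pow(m, -1))) (Function('r')(S, m) = Add(Mul(S, Pow(m, -1)), Mul(2, Rational(1, 4))) = Add(Mul(S, Pow(m, -1)), Rational(1, 2)) = Add(Rational(1, 2), Mul(S, Pow(m, -1))))
Function('W')(Q) = 16 (Function('W')(Q) = Add(13, Mul(-1, -3)) = Add(13, 3) = 16)
Add(Mul(Function('r')(-3, 11), 107), Function('W')(-3)) = Add(Mul(Mul(Pow(11, -1), Add(-3, Mul(Rational(1, 2), 11))), 107), 16) = Add(Mul(Mul(Rational(1, 11), Add(-3, Rational(11, 2))), 107), 16) = Add(Mul(Mul(Rational(1, 11), Rational(5, 2)), 107), 16) = Add(Mul(Rational(5, 22), 107), 16) = Add(Rational(535, 22), 16) = Rational(887, 22)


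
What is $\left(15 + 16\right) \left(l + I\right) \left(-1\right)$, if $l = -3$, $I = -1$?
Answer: $124$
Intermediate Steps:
$\left(15 + 16\right) \left(l + I\right) \left(-1\right) = \left(15 + 16\right) \left(-3 - 1\right) \left(-1\right) = 31 \left(\left(-4\right) \left(-1\right)\right) = 31 \cdot 4 = 124$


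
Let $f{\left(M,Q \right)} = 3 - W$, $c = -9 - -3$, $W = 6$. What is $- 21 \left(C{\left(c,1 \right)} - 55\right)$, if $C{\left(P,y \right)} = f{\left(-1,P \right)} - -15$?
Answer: $903$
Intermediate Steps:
$c = -6$ ($c = -9 + 3 = -6$)
$f{\left(M,Q \right)} = -3$ ($f{\left(M,Q \right)} = 3 - 6 = -3$)
$C{\left(P,y \right)} = 12$ ($C{\left(P,y \right)} = -3 - -15 = -3 + 15 = 12$)
$- 21 \left(C{\left(c,1 \right)} - 55\right) = - 21 \left(12 - 55\right) = \left(-21\right) \left(-43\right) = 903$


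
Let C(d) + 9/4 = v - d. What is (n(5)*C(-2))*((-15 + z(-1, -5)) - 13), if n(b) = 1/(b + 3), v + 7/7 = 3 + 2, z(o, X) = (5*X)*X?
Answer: 1455/32 ≈ 45.469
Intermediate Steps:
z(o, X) = 5*X**2
v = 4 (v = -1 + (3 + 2) = -1 + 5 = 4)
C(d) = 7/4 - d (C(d) = -9/4 + (4 - d) = 7/4 - d)
n(b) = 1/(3 + b)
(n(5)*C(-2))*((-15 + z(-1, -5)) - 13) = ((7/4 - 1*(-2))/(3 + 5))*((-15 + 5*(-5)**2) - 13) = ((7/4 + 2)/8)*((-15 + 5*25) - 13) = ((1/8)*(15/4))*((-15 + 125) - 13) = 15*(110 - 13)/32 = (15/32)*97 = 1455/32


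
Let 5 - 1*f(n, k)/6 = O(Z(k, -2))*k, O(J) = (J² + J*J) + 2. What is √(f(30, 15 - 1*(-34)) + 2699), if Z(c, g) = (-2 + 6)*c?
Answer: I*√22586467 ≈ 4752.5*I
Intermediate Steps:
Z(c, g) = 4*c
O(J) = 2 + 2*J² (O(J) = (J² + J²) + 2 = 2*J² + 2 = 2 + 2*J²)
f(n, k) = 30 - 6*k*(2 + 32*k²) (f(n, k) = 30 - 6*(2 + 2*(4*k)²)*k = 30 - 6*(2 + 2*(16*k²))*k = 30 - 6*(2 + 32*k²)*k = 30 - 6*k*(2 + 32*k²))
√(f(30, 15 - 1*(-34)) + 2699) = √((30 - 192*(15 - 1*(-34))³ - 12*(15 - 1*(-34))) + 2699) = √((30 - 192*(15 + 34)³ - 12*(15 + 34)) + 2699) = √((30 - 192*49³ - 12*49) + 2699) = √((30 - 192*117649 - 588) + 2699) = √((30 - 22588608 - 588) + 2699) = √(-22589166 + 2699) = √(-22586467) = I*√22586467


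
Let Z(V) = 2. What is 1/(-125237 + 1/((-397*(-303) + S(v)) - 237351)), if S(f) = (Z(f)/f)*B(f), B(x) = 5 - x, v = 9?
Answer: -1053548/131943190885 ≈ -7.9849e-6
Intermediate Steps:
S(f) = 2*(5 - f)/f (S(f) = (2/f)*(5 - f) = 2*(5 - f)/f)
1/(-125237 + 1/((-397*(-303) + S(v)) - 237351)) = 1/(-125237 + 1/((-397*(-303) + (-2 + 10/9)) - 237351)) = 1/(-125237 + 1/((120291 + (-2 + 10*(⅑))) - 237351)) = 1/(-125237 + 1/((120291 + (-2 + 10/9)) - 237351)) = 1/(-125237 + 1/((120291 - 8/9) - 237351)) = 1/(-125237 + 1/(1082611/9 - 237351)) = 1/(-125237 + 1/(-1053548/9)) = 1/(-125237 - 9/1053548) = 1/(-131943190885/1053548) = -1053548/131943190885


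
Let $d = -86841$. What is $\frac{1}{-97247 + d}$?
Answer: $- \frac{1}{184088} \approx -5.4322 \cdot 10^{-6}$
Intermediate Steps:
$\frac{1}{-97247 + d} = \frac{1}{-97247 - 86841} = \frac{1}{-184088} = - \frac{1}{184088}$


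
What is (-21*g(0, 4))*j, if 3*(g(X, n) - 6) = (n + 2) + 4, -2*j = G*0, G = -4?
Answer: 0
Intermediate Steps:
j = 0 (j = -(-2)*0 = -½*0 = 0)
g(X, n) = 8 + n/3 (g(X, n) = 6 + ((n + 2) + 4)/3 = 6 + ((2 + n) + 4)/3 = 6 + (6 + n)/3 = 6 + (2 + n/3) = 8 + n/3)
(-21*g(0, 4))*j = -21*(8 + (⅓)*4)*0 = -21*(8 + 4/3)*0 = -21*28/3*0 = -196*0 = 0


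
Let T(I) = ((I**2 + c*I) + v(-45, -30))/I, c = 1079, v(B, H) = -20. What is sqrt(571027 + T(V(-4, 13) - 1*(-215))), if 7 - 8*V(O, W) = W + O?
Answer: sqrt(1689218154443)/1718 ≈ 756.52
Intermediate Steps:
V(O, W) = 7/8 - O/8 - W/8 (V(O, W) = 7/8 - (W + O)/8 = 7/8 - (O + W)/8 = 7/8 + (-O/8 - W/8) = 7/8 - O/8 - W/8)
T(I) = (-20 + I**2 + 1079*I)/I (T(I) = ((I**2 + 1079*I) - 20)/I = (-20 + I**2 + 1079*I)/I)
sqrt(571027 + T(V(-4, 13) - 1*(-215))) = sqrt(571027 + (1079 + ((7/8 - 1/8*(-4) - 1/8*13) - 1*(-215)) - 20/((7/8 - 1/8*(-4) - 1/8*13) - 1*(-215)))) = sqrt(571027 + (1079 + ((7/8 + 1/2 - 13/8) + 215) - 20/((7/8 + 1/2 - 13/8) + 215))) = sqrt(571027 + (1079 + (-1/4 + 215) - 20/(-1/4 + 215))) = sqrt(571027 + (1079 + 859/4 - 20/859/4)) = sqrt(571027 + (1079 + 859/4 - 20*4/859)) = sqrt(571027 + (1079 + 859/4 - 80/859)) = sqrt(571027 + 4445005/3436) = sqrt(1966493777/3436) = sqrt(1689218154443)/1718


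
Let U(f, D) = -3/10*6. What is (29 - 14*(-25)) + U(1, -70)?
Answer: 1886/5 ≈ 377.20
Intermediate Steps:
U(f, D) = -9/5 (U(f, D) = -3*⅒*6 = -3/10*6 = -9/5)
(29 - 14*(-25)) + U(1, -70) = (29 - 14*(-25)) - 9/5 = (29 + 350) - 9/5 = 379 - 9/5 = 1886/5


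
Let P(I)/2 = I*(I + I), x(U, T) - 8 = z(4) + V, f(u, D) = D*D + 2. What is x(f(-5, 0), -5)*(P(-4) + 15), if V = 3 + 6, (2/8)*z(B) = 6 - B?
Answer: 1975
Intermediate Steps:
f(u, D) = 2 + D**2 (f(u, D) = D**2 + 2 = 2 + D**2)
z(B) = 24 - 4*B (z(B) = 4*(6 - B) = 24 - 4*B)
V = 9
x(U, T) = 25 (x(U, T) = 8 + ((24 - 4*4) + 9) = 8 + ((24 - 16) + 9) = 8 + (8 + 9) = 8 + 17 = 25)
P(I) = 4*I**2 (P(I) = 2*(I*(I + I)) = 2*(I*(2*I)) = 2*(2*I**2) = 4*I**2)
x(f(-5, 0), -5)*(P(-4) + 15) = 25*(4*(-4)**2 + 15) = 25*(4*16 + 15) = 25*(64 + 15) = 25*79 = 1975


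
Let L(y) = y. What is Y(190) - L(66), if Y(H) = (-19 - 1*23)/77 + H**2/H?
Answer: 1358/11 ≈ 123.45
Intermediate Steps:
Y(H) = -6/11 + H (Y(H) = (-19 - 23)*(1/77) + H = -42*1/77 + H = -6/11 + H)
Y(190) - L(66) = (-6/11 + 190) - 1*66 = 2084/11 - 66 = 1358/11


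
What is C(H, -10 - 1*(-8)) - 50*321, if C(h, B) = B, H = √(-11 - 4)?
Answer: -16052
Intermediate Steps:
H = I*√15 (H = √(-15) = I*√15 ≈ 3.873*I)
C(H, -10 - 1*(-8)) - 50*321 = (-10 - 1*(-8)) - 50*321 = (-10 + 8) - 16050 = -2 - 16050 = -16052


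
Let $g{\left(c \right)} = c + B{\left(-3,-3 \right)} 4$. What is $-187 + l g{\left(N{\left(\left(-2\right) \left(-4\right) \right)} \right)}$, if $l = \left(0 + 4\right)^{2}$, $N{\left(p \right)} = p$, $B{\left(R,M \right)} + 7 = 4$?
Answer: $-251$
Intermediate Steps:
$B{\left(R,M \right)} = -3$ ($B{\left(R,M \right)} = -7 + 4 = -3$)
$g{\left(c \right)} = -12 + c$ ($g{\left(c \right)} = c - 12 = -12 + c$)
$l = 16$ ($l = 4^{2} = 16$)
$-187 + l g{\left(N{\left(\left(-2\right) \left(-4\right) \right)} \right)} = -187 + 16 \left(-12 - -8\right) = -187 + 16 \left(-12 + 8\right) = -187 + 16 \left(-4\right) = -187 - 64 = -251$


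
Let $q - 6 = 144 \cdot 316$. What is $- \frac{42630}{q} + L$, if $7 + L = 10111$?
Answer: $\frac{15326347}{1517} \approx 10103.0$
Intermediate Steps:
$q = 45510$ ($q = 6 + 144 \cdot 316 = 6 + 45504 = 45510$)
$L = 10104$ ($L = -7 + 10111 = 10104$)
$- \frac{42630}{q} + L = - \frac{42630}{45510} + 10104 = \left(-42630\right) \frac{1}{45510} + 10104 = - \frac{1421}{1517} + 10104 = \frac{15326347}{1517}$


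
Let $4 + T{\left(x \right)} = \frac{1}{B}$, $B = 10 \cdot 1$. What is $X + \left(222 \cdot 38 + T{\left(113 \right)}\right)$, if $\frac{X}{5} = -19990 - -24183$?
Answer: $\frac{293971}{10} \approx 29397.0$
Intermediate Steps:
$B = 10$
$X = 20965$ ($X = 5 \left(-19990 - -24183\right) = 5 \left(-19990 + 24183\right) = 5 \cdot 4193 = 20965$)
$T{\left(x \right)} = - \frac{39}{10}$ ($T{\left(x \right)} = -4 + \frac{1}{10} = - \frac{39}{10}$)
$X + \left(222 \cdot 38 + T{\left(113 \right)}\right) = 20965 + \left(222 \cdot 38 - \frac{39}{10}\right) = 20965 + \left(8436 - \frac{39}{10}\right) = 20965 + \frac{84321}{10} = \frac{293971}{10}$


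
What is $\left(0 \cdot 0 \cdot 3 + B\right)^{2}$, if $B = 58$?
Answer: $3364$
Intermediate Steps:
$\left(0 \cdot 0 \cdot 3 + B\right)^{2} = \left(0 \cdot 0 \cdot 3 + 58\right)^{2} = \left(0 \cdot 3 + 58\right)^{2} = \left(0 + 58\right)^{2} = 58^{2} = 3364$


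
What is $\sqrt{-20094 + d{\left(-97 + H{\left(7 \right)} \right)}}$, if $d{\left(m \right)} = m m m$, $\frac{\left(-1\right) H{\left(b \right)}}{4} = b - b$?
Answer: $i \sqrt{932767} \approx 965.8 i$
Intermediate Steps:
$H{\left(b \right)} = 0$ ($H{\left(b \right)} = - 4 \left(b - b\right) = \left(-4\right) 0 = 0$)
$d{\left(m \right)} = m^{3}$ ($d{\left(m \right)} = m^{2} m = m^{3}$)
$\sqrt{-20094 + d{\left(-97 + H{\left(7 \right)} \right)}} = \sqrt{-20094 + \left(-97 + 0\right)^{3}} = \sqrt{-20094 + \left(-97\right)^{3}} = \sqrt{-20094 - 912673} = \sqrt{-932767} = i \sqrt{932767}$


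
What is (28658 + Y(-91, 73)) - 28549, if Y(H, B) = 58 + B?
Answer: 240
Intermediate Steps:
(28658 + Y(-91, 73)) - 28549 = (28658 + (58 + 73)) - 28549 = (28658 + 131) - 28549 = 28789 - 28549 = 240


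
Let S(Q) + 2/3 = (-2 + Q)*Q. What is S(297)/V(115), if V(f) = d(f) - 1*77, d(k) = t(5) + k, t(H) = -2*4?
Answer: 262843/90 ≈ 2920.5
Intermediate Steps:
t(H) = -8
d(k) = -8 + k
V(f) = -85 + f (V(f) = (-8 + f) - 1*77 = (-8 + f) - 77 = -85 + f)
S(Q) = -⅔ + Q*(-2 + Q) (S(Q) = -⅔ + (-2 + Q)*Q = -⅔ + Q*(-2 + Q))
S(297)/V(115) = (-⅔ + 297² - 2*297)/(-85 + 115) = (-⅔ + 88209 - 594)/30 = (262843/3)*(1/30) = 262843/90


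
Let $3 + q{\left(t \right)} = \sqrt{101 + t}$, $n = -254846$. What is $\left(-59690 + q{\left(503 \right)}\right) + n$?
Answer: $-314539 + 2 \sqrt{151} \approx -3.1451 \cdot 10^{5}$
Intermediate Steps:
$q{\left(t \right)} = -3 + \sqrt{101 + t}$
$\left(-59690 + q{\left(503 \right)}\right) + n = \left(-59690 - \left(3 - \sqrt{101 + 503}\right)\right) - 254846 = \left(-59690 - \left(3 - \sqrt{604}\right)\right) - 254846 = \left(-59690 - \left(3 - 2 \sqrt{151}\right)\right) - 254846 = \left(-59693 + 2 \sqrt{151}\right) - 254846 = -314539 + 2 \sqrt{151}$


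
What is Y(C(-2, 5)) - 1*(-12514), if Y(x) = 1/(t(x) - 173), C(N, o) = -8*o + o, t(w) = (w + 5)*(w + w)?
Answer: 24114479/1927 ≈ 12514.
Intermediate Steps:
t(w) = 2*w*(5 + w) (t(w) = (5 + w)*(2*w) = 2*w*(5 + w))
C(N, o) = -7*o
Y(x) = 1/(-173 + 2*x*(5 + x)) (Y(x) = 1/(2*x*(5 + x) - 173) = 1/(-173 + 2*x*(5 + x)))
Y(C(-2, 5)) - 1*(-12514) = 1/(-173 + 2*(-7*5)*(5 - 7*5)) - 1*(-12514) = 1/(-173 + 2*(-35)*(5 - 35)) + 12514 = 1/(-173 + 2*(-35)*(-30)) + 12514 = 1/(-173 + 2100) + 12514 = 1/1927 + 12514 = 24114479/1927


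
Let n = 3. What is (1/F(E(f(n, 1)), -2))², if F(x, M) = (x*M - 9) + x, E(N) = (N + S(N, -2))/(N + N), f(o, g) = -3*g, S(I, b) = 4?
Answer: 36/2809 ≈ 0.012816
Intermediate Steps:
E(N) = (4 + N)/(2*N) (E(N) = (N + 4)/(N + N) = (4 + N)/((2*N)) = (4 + N)*(1/(2*N)) = (4 + N)/(2*N))
F(x, M) = -9 + x + M*x (F(x, M) = (M*x - 9) + x = (-9 + M*x) + x = -9 + x + M*x)
(1/F(E(f(n, 1)), -2))² = (1/(-9 + (4 - 3*1)/(2*((-3*1))) - (4 - 3*1)/((-3*1))))² = (1/(-9 + (½)*(4 - 3)/(-3) - (4 - 3)/(-3)))² = (1/(-9 + (½)*(-⅓)*1 - (-1)/3))² = (1/(-9 - ⅙ - 2*(-⅙)))² = (1/(-9 - ⅙ + ⅓))² = (1/(-53/6))² = (-6/53)² = 36/2809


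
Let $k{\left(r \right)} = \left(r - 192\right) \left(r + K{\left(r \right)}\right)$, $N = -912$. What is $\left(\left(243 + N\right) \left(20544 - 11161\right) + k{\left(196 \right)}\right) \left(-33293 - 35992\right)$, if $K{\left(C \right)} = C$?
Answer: $434809033815$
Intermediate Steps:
$k{\left(r \right)} = 2 r \left(-192 + r\right)$ ($k{\left(r \right)} = \left(r - 192\right) \left(r + r\right) = \left(-192 + r\right) 2 r = 2 r \left(-192 + r\right)$)
$\left(\left(243 + N\right) \left(20544 - 11161\right) + k{\left(196 \right)}\right) \left(-33293 - 35992\right) = \left(\left(243 - 912\right) \left(20544 - 11161\right) + 2 \cdot 196 \left(-192 + 196\right)\right) \left(-33293 - 35992\right) = \left(\left(-669\right) 9383 + 2 \cdot 196 \cdot 4\right) \left(-69285\right) = \left(-6277227 + 1568\right) \left(-69285\right) = \left(-6275659\right) \left(-69285\right) = 434809033815$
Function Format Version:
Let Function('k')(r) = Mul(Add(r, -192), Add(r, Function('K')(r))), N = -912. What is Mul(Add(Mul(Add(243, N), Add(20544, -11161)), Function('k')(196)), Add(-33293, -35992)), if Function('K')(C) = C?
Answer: 434809033815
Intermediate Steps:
Function('k')(r) = Mul(2, r, Add(-192, r)) (Function('k')(r) = Mul(Add(r, -192), Add(r, r)) = Mul(Add(-192, r), Mul(2, r)) = Mul(2, r, Add(-192, r)))
Mul(Add(Mul(Add(243, N), Add(20544, -11161)), Function('k')(196)), Add(-33293, -35992)) = Mul(Add(Mul(Add(243, -912), Add(20544, -11161)), Mul(2, 196, Add(-192, 196))), Add(-33293, -35992)) = Mul(Add(Mul(-669, 9383), Mul(2, 196, 4)), -69285) = Mul(Add(-6277227, 1568), -69285) = Mul(-6275659, -69285) = 434809033815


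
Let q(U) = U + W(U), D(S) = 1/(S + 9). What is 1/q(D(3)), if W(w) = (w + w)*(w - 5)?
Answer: -72/53 ≈ -1.3585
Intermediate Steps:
W(w) = 2*w*(-5 + w) (W(w) = (2*w)*(-5 + w) = 2*w*(-5 + w))
D(S) = 1/(9 + S)
q(U) = U + 2*U*(-5 + U)
1/q(D(3)) = 1/((-9 + 2/(9 + 3))/(9 + 3)) = 1/((-9 + 2/12)/12) = 1/((-9 + 2*(1/12))/12) = 1/((-9 + ⅙)/12) = 1/((1/12)*(-53/6)) = 1/(-53/72) = -72/53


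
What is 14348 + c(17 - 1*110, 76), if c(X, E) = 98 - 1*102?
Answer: 14344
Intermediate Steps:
c(X, E) = -4 (c(X, E) = 98 - 102 = -4)
14348 + c(17 - 1*110, 76) = 14348 - 4 = 14344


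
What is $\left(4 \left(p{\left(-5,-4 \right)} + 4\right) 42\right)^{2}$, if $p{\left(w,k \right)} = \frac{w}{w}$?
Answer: $705600$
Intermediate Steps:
$p{\left(w,k \right)} = 1$
$\left(4 \left(p{\left(-5,-4 \right)} + 4\right) 42\right)^{2} = \left(4 \left(1 + 4\right) 42\right)^{2} = \left(4 \cdot 5 \cdot 42\right)^{2} = \left(20 \cdot 42\right)^{2} = 840^{2} = 705600$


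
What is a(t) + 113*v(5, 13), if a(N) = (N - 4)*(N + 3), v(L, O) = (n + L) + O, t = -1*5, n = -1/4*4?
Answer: 1939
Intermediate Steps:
n = -1 (n = -1*¼*4 = -¼*4 = -1)
t = -5
v(L, O) = -1 + L + O (v(L, O) = (-1 + L) + O = -1 + L + O)
a(N) = (-4 + N)*(3 + N)
a(t) + 113*v(5, 13) = (-12 + (-5)² - 1*(-5)) + 113*(-1 + 5 + 13) = (-12 + 25 + 5) + 113*17 = 18 + 1921 = 1939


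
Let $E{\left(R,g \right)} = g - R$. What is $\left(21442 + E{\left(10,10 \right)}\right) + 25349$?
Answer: $46791$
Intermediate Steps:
$\left(21442 + E{\left(10,10 \right)}\right) + 25349 = \left(21442 + \left(10 - 10\right)\right) + 25349 = \left(21442 + 0\right) + 25349 = 21442 + 25349 = 46791$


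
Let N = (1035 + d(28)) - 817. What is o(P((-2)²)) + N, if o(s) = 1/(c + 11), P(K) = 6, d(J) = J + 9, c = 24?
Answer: 8926/35 ≈ 255.03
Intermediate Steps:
d(J) = 9 + J
o(s) = 1/35 (o(s) = 1/(24 + 11) = 1/35)
N = 255 (N = (1035 + (9 + 28)) - 817 = (1035 + 37) - 817 = 1072 - 817 = 255)
o(P((-2)²)) + N = 1/35 + 255 = 8926/35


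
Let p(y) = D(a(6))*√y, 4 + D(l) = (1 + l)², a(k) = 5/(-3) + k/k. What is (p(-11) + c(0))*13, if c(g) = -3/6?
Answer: -13/2 - 455*I*√11/9 ≈ -6.5 - 167.67*I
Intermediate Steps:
c(g) = -½ (c(g) = -3*⅙ = -½)
a(k) = -⅔ (a(k) = 5*(-⅓) + 1 = -5/3 + 1 = -⅔)
D(l) = -4 + (1 + l)²
p(y) = -35*√y/9 (p(y) = (-4 + (1 - ⅔)²)*√y = (-4 + (⅓)²)*√y = (-4 + ⅑)*√y = -35*√y/9)
(p(-11) + c(0))*13 = (-35*I*√11/9 - ½)*13 = (-½ - 35*I*√11/9)*13 = -13/2 - 455*I*√11/9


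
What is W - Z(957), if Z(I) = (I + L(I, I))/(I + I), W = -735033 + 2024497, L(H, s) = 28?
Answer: 2468033111/1914 ≈ 1.2895e+6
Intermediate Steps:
W = 1289464
Z(I) = (28 + I)/(2*I) (Z(I) = (I + 28)/(I + I) = (28 + I)/((2*I)) = (28 + I)*(1/(2*I)) = (28 + I)/(2*I))
W - Z(957) = 1289464 - (28 + 957)/(2*957) = 1289464 - 985/(2*957) = 1289464 - 1*985/1914 = 1289464 - 985/1914 = 2468033111/1914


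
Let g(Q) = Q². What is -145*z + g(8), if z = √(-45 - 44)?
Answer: 64 - 145*I*√89 ≈ 64.0 - 1367.9*I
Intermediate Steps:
z = I*√89 (z = √(-89) = I*√89 ≈ 9.434*I)
-145*z + g(8) = -145*I*√89 + 8² = -145*I*√89 + 64 = 64 - 145*I*√89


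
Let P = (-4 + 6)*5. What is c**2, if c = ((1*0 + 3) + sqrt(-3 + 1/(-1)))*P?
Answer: 500 + 1200*I ≈ 500.0 + 1200.0*I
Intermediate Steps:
P = 10 (P = 2*5 = 10)
c = 30 + 20*I (c = ((1*0 + 3) + sqrt(-3 + 1/(-1)))*10 = ((0 + 3) + sqrt(-3 - 1))*10 = (3 + sqrt(-4))*10 = (3 + 2*I)*10 = 30 + 20*I ≈ 30.0 + 20.0*I)
c**2 = (30 + 20*I)**2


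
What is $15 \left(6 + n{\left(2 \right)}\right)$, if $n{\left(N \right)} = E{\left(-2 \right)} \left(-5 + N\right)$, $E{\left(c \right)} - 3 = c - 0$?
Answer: $45$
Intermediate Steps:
$E{\left(c \right)} = 3 + c$ ($E{\left(c \right)} = 3 + \left(c - 0\right) = 3 + \left(c + 0\right) = 3 + c$)
$n{\left(N \right)} = -5 + N$ ($n{\left(N \right)} = \left(3 - 2\right) \left(-5 + N\right) = 1 \left(-5 + N\right) = -5 + N$)
$15 \left(6 + n{\left(2 \right)}\right) = 15 \left(6 + \left(-5 + 2\right)\right) = 15 \left(6 - 3\right) = 15 \cdot 3 = 45$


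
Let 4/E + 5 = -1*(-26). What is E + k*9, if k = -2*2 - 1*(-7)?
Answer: 571/21 ≈ 27.190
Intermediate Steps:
E = 4/21 (E = 4/(-5 - 1*(-26)) = 4/(-5 + 26) = 4/21 ≈ 0.19048)
k = 3 (k = -4 + 7 = 3)
E + k*9 = 4/21 + 3*9 = 4/21 + 27 = 571/21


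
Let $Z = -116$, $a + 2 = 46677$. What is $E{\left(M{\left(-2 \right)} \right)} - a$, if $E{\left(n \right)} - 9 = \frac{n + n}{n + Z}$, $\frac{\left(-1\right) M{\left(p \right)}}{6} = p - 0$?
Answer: $- \frac{606661}{13} \approx -46666.0$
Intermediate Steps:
$a = 46675$ ($a = -2 + 46677 = 46675$)
$M{\left(p \right)} = - 6 p$ ($M{\left(p \right)} = - 6 \left(p - 0\right) = - 6 \left(p + 0\right) = - 6 p$)
$E{\left(n \right)} = 9 + \frac{2 n}{-116 + n}$ ($E{\left(n \right)} = 9 + \frac{n + n}{n - 116} = 9 + \frac{2 n}{-116 + n}$)
$E{\left(M{\left(-2 \right)} \right)} - a = \frac{-1044 + 11 \left(\left(-6\right) \left(-2\right)\right)}{-116 - -12} - 46675 = \frac{-1044 + 11 \cdot 12}{-116 + 12} - 46675 = \frac{-1044 + 132}{-104} - 46675 = \left(- \frac{1}{104}\right) \left(-912\right) - 46675 = \frac{114}{13} - 46675 = - \frac{606661}{13}$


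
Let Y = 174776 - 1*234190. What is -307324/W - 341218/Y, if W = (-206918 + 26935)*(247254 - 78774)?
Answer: 1293369313950157/225205319799720 ≈ 5.7431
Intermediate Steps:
W = -30323535840 (W = -179983*168480 = -30323535840)
Y = -59414 (Y = 174776 - 234190 = -59414)
-307324/W - 341218/Y = -307324/(-30323535840) - 341218/(-59414) = -307324*(-1/30323535840) - 341218*(-1/59414) = 76831/7580883960 + 170609/29707 = 1293369313950157/225205319799720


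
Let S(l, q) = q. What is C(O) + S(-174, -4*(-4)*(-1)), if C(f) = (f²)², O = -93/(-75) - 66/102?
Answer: -517973491984/32625390625 ≈ -15.876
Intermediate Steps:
O = 252/425 (O = -93*(-1/75) - 66*1/102 = 31/25 - 11/17 = 252/425 ≈ 0.59294)
C(f) = f⁴
C(O) + S(-174, -4*(-4)*(-1)) = (252/425)⁴ - 4*(-4)*(-1) = 4032758016/32625390625 + 16*(-1) = 4032758016/32625390625 - 16 = -517973491984/32625390625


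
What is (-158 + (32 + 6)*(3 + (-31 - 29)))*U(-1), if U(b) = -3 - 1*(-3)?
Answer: 0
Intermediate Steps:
U(b) = 0 (U(b) = -3 + 3 = 0)
(-158 + (32 + 6)*(3 + (-31 - 29)))*U(-1) = (-158 + (32 + 6)*(3 + (-31 - 29)))*0 = (-158 + 38*(3 - 60))*0 = (-158 + 38*(-57))*0 = (-158 - 2166)*0 = -2324*0 = 0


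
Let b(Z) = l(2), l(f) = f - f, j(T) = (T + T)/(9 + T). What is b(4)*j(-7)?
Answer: 0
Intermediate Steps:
j(T) = 2*T/(9 + T) (j(T) = (2*T)/(9 + T) = 2*T/(9 + T))
l(f) = 0
b(Z) = 0
b(4)*j(-7) = 0*(2*(-7)/(9 - 7)) = 0*(2*(-7)/2) = 0*(2*(-7)*(1/2)) = 0*(-7) = 0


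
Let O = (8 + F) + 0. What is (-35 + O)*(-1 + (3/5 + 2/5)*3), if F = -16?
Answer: -86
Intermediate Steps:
O = -8 (O = (8 - 16) + 0 = -8 + 0 = -8)
(-35 + O)*(-1 + (3/5 + 2/5)*3) = (-35 - 8)*(-1 + (3/5 + 2/5)*3) = -43*(-1 + (3*(⅕) + 2*(⅕))*3) = -43*(-1 + (⅗ + ⅖)*3) = -43*(-1 + 1*3) = -43*(-1 + 3) = -43*2 = -86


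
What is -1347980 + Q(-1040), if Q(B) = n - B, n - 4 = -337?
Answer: -1347273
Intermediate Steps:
n = -333 (n = 4 - 337 = -333)
Q(B) = -333 - B
-1347980 + Q(-1040) = -1347980 + (-333 - 1*(-1040)) = -1347980 + (-333 + 1040) = -1347980 + 707 = -1347273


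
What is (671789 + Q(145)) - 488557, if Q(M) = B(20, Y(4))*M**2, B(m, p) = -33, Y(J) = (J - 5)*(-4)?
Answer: -510593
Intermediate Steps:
Y(J) = 20 - 4*J (Y(J) = (-5 + J)*(-4) = 20 - 4*J)
Q(M) = -33*M**2
(671789 + Q(145)) - 488557 = (671789 - 33*145**2) - 488557 = (671789 - 33*21025) - 488557 = (671789 - 693825) - 488557 = -22036 - 488557 = -510593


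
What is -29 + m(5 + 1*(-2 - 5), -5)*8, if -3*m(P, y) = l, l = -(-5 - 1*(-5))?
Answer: -29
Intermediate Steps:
l = 0 (l = -(-5 + 5) = -1*0 = 0)
m(P, y) = 0 (m(P, y) = -1/3*0 = 0)
-29 + m(5 + 1*(-2 - 5), -5)*8 = -29 + 0*8 = -29 + 0 = -29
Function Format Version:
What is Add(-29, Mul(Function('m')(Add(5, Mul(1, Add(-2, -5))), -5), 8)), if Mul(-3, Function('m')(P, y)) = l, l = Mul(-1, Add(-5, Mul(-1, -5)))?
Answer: -29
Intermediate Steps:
l = 0 (l = Mul(-1, Add(-5, 5)) = Mul(-1, 0) = 0)
Function('m')(P, y) = 0 (Function('m')(P, y) = Mul(Rational(-1, 3), 0) = 0)
Add(-29, Mul(Function('m')(Add(5, Mul(1, Add(-2, -5))), -5), 8)) = Add(-29, Mul(0, 8)) = Add(-29, 0) = -29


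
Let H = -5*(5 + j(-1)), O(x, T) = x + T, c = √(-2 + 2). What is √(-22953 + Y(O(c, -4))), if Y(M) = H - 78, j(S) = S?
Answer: I*√23051 ≈ 151.83*I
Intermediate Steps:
c = 0 (c = √0 = 0)
O(x, T) = T + x
H = -20 (H = -5*(5 - 1) = -5*4 = -20)
Y(M) = -98 (Y(M) = -20 - 78 = -98)
√(-22953 + Y(O(c, -4))) = √(-22953 - 98) = √(-23051) = I*√23051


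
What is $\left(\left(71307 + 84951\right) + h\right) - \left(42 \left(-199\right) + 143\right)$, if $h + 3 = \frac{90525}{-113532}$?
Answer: $\frac{6224172505}{37844} \approx 1.6447 \cdot 10^{5}$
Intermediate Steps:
$h = - \frac{143707}{37844}$ ($h = -3 + \frac{90525}{-113532} = -3 + 90525 \left(- \frac{1}{113532}\right) = -3 - \frac{30175}{37844} = - \frac{143707}{37844} \approx -3.7974$)
$\left(\left(71307 + 84951\right) + h\right) - \left(42 \left(-199\right) + 143\right) = \left(\left(71307 + 84951\right) - \frac{143707}{37844}\right) - \left(42 \left(-199\right) + 143\right) = \left(156258 - \frac{143707}{37844}\right) - \left(-8358 + 143\right) = \frac{5913284045}{37844} - -8215 = \frac{5913284045}{37844} + 8215 = \frac{6224172505}{37844}$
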